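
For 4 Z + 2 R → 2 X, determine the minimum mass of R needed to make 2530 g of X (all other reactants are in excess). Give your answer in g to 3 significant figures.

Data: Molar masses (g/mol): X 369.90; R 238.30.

1630 g

n(X) = 2530 / 369.90 = 6.840 mol
n(R) = (2/2) × 6.840 = 6.840 mol
mass = 6.840 × 238.30 = 1630 g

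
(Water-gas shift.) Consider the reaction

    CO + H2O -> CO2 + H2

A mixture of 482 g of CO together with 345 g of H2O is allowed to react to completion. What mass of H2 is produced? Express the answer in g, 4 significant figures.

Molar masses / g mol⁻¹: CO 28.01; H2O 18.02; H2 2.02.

n(CO) = 482.0 / 28.01 = 17.21 mol
n(H2O) = 345.0 / 18.02 = 19.15 mol
n/ν → CO: 17.21, H2O: 19.15; CO is limiting.
n(H2) = (1/1) × 17.21 = 17.21 mol
mass = 17.21 × 2.02 = 34.76 g

34.76 g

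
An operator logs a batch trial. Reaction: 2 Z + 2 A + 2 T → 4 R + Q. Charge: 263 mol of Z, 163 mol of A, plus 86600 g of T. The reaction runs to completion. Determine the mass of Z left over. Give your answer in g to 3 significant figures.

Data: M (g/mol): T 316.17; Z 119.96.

12000 g

n(Z) = 263.0 mol
n(A) = 163.0 mol
n(T) = 86600 / 316.17 = 273.9 mol
n/ν → Z: 131.5, A: 81.50, T: 137.0; A is limiting.
Z consumed = (2/2) × 163.0 = 163.0 mol
Z remaining = 263.0 − 163.0 = 100.0 mol
mass = 100.0 × 119.96 = 12000 g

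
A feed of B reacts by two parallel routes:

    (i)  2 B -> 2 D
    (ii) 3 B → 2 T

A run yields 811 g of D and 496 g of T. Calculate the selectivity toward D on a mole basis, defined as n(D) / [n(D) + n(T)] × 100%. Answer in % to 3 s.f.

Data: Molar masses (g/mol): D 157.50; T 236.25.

71.0 %

n(D) = 811 / 157.50 = 5.149 mol
n(T) = 496 / 236.25 = 2.099 mol
selectivity = 5.149/(5.149+2.099) × 100 = 71.04 %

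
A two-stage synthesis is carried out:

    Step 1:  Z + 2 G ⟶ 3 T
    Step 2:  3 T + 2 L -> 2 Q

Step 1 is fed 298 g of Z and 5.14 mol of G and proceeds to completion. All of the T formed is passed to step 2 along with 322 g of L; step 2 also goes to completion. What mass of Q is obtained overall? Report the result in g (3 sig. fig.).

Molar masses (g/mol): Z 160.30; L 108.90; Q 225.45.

Step 1:
n(Z) = 298.0 / 160.30 = 1.859 mol
n(G) = 5.140 mol
n/ν for Z = 1.859/1 = 1.859
n/ν for G = 5.140/2 = 2.570
Smallest n/ν is Z → limiting reagent.
n(T) produced = (3/1) × 1.859 = 5.577 mol
Step 2:
n(T) available = 5.577 mol
n(L) = 322.0 / 108.90 = 2.957 mol
n/ν for T = 5.577/3 = 1.859
n/ν for L = 2.957/2 = 1.479
Smallest n/ν is L → limiting reagent.
n(Q) = (2/2) × 2.957 = 2.957 mol
mass = 2.957 × 225.45 = 666.7 g

667 g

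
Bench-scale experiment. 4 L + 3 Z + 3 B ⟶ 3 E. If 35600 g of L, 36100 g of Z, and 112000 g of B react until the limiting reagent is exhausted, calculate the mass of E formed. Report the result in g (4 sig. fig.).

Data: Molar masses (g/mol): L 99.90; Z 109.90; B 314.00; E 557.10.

148900 g

n(L) = 35600 / 99.90 = 356.4 mol
n(Z) = 36100 / 109.90 = 328.5 mol
n(B) = 112000 / 314.00 = 356.7 mol
n/ν for L = 356.4/4 = 89.10
n/ν for Z = 328.5/3 = 109.5
n/ν for B = 356.7/3 = 118.9
Smallest n/ν is L → limiting reagent.
n(E) = (3/4) × 356.4 = 267.3 mol
mass = 267.3 × 557.10 = 148900 g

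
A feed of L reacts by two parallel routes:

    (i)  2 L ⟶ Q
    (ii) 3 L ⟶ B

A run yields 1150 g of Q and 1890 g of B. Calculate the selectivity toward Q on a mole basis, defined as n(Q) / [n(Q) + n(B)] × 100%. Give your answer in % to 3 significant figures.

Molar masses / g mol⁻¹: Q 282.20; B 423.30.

n(Q) = 1150 / 282.20 = 4.075 mol
n(B) = 1890 / 423.30 = 4.465 mol
selectivity = 4.075/(4.075+4.465) × 100 = 47.72 %

47.7 %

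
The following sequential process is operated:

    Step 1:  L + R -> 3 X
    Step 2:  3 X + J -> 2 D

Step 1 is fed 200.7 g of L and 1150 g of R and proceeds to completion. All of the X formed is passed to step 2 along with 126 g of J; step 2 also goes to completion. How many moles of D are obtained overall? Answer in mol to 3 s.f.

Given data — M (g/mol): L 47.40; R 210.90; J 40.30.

Step 1:
n(L) = 200.7 / 47.40 = 4.234 mol
n(R) = 1150 / 210.90 = 5.453 mol
n/ν for L = 4.234/1 = 4.234
n/ν for R = 5.453/1 = 5.453
Smallest n/ν is L → limiting reagent.
n(X) produced = (3/1) × 4.234 = 12.70 mol
Step 2:
n(X) available = 12.70 mol
n(J) = 126.0 / 40.30 = 3.127 mol
n/ν for X = 12.70/3 = 4.233
n/ν for J = 3.127/1 = 3.127
Smallest n/ν is J → limiting reagent.
n(D) = (2/1) × 3.127 = 6.254 mol

6.25 mol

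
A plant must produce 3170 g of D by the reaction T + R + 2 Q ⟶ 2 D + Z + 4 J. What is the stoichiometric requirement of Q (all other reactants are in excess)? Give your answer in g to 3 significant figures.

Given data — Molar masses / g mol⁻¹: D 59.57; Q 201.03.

10700 g

n(D) = 3170 / 59.57 = 53.21 mol
n(Q) = (2/2) × 53.21 = 53.21 mol
mass = 53.21 × 201.03 = 10700 g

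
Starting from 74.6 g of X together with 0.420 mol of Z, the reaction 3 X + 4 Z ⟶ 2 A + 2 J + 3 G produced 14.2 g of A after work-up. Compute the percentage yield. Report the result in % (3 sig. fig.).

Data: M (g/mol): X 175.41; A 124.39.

n(X) = 74.60 / 175.41 = 0.4253 mol
n(Z) = 0.4200 mol
n/ν for X = 0.4253/3 = 0.1418
n/ν for Z = 0.4200/4 = 0.1050
Smallest n/ν is Z → limiting reagent.
theoretical n(A) = (2/4) × 0.4200 = 0.2100 mol → 26.12 g
% yield = 14.2 / 26.12 × 100 = 54.36 %

54.4 %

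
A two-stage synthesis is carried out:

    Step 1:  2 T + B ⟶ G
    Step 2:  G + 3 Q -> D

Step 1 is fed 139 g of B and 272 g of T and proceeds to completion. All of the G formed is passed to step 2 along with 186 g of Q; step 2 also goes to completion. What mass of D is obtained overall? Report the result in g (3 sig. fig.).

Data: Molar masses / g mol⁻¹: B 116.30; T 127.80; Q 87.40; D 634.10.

450 g

Step 1:
n(B) = 139.0 / 116.30 = 1.195 mol
n(T) = 272.0 / 127.80 = 2.128 mol
n/ν for B = 1.195/1 = 1.195
n/ν for T = 2.128/2 = 1.064
Smallest n/ν is T → limiting reagent.
n(G) produced = (1/2) × 2.128 = 1.064 mol
Step 2:
n(G) available = 1.064 mol
n(Q) = 186.0 / 87.40 = 2.128 mol
n/ν for G = 1.064/1 = 1.064
n/ν for Q = 2.128/3 = 0.7093
Smallest n/ν is Q → limiting reagent.
n(D) = (1/3) × 2.128 = 0.7093 mol
mass = 0.7093 × 634.10 = 449.8 g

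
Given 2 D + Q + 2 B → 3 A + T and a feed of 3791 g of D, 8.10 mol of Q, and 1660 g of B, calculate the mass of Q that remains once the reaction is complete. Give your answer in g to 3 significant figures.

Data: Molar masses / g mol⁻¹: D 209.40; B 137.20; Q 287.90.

590 g

n(D) = 3791 / 209.40 = 18.10 mol
n(Q) = 8.100 mol
n(B) = 1660 / 137.20 = 12.10 mol
n/ν → D: 9.050, Q: 8.100, B: 6.050; B is limiting.
Q consumed = (1/2) × 12.10 = 6.050 mol
Q remaining = 8.100 − 6.050 = 2.050 mol
mass = 2.050 × 287.90 = 590.2 g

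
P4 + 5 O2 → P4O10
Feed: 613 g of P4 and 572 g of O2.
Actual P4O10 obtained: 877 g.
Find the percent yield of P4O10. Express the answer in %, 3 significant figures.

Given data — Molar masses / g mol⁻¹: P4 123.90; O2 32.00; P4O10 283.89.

n(P4) = 613.0 / 123.90 = 4.948 mol
n(O2) = 572.0 / 32.00 = 17.88 mol
n/ν → P4: 4.948, O2: 3.576; O2 is limiting.
theoretical n(P4O10) = (1/5) × 17.88 = 3.576 mol → 1015 g
% yield = 877 / 1015 × 100 = 86.40 %

86.4 %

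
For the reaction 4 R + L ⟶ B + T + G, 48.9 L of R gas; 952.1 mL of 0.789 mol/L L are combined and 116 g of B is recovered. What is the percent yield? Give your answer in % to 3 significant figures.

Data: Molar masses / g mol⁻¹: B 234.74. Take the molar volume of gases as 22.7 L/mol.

n(R) = 48.90 / 22.7 = 2.154 mol
n(L) = 0.789 × 952.1/1000 = 0.7512 mol
n/ν → R: 0.5385, L: 0.7512; R is limiting.
theoretical n(B) = (1/4) × 2.154 = 0.5385 mol → 126.4 g
% yield = 116 / 126.4 × 100 = 91.77 %

91.8 %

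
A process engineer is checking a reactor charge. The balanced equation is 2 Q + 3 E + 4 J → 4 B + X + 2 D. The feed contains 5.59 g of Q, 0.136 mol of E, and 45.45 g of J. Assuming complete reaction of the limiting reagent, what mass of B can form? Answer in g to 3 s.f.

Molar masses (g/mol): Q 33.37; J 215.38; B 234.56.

42.5 g

n(Q) = 5.590 / 33.37 = 0.1675 mol
n(E) = 0.1360 mol
n(J) = 45.45 / 215.38 = 0.2110 mol
n/ν for Q = 0.1675/2 = 0.08375
n/ν for E = 0.1360/3 = 0.04533
n/ν for J = 0.2110/4 = 0.05275
Smallest n/ν is E → limiting reagent.
n(B) = (4/3) × 0.1360 = 0.1813 mol
mass = 0.1813 × 234.56 = 42.53 g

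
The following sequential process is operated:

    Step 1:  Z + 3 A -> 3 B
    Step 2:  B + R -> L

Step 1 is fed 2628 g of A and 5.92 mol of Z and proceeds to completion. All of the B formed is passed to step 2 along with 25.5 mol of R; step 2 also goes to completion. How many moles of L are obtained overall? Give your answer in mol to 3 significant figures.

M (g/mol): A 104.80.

Step 1:
n(A) = 2628 / 104.80 = 25.08 mol
n(Z) = 5.920 mol
n/ν for A = 25.08/3 = 8.360
n/ν for Z = 5.920/1 = 5.920
Smallest n/ν is Z → limiting reagent.
n(B) produced = (3/1) × 5.920 = 17.76 mol
Step 2:
n(B) available = 17.76 mol
n(R) = 25.50 mol
n/ν for B = 17.76/1 = 17.76
n/ν for R = 25.50/1 = 25.50
Smallest n/ν is B → limiting reagent.
n(L) = (1/1) × 17.76 = 17.76 mol

17.8 mol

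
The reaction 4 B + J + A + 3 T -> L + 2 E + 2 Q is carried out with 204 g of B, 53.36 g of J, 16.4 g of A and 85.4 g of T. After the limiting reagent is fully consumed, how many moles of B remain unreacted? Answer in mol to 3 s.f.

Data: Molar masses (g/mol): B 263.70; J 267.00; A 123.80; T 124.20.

0.244 mol

n(B) = 204.0 / 263.70 = 0.7736 mol
n(J) = 53.36 / 267.00 = 0.1999 mol
n(A) = 16.40 / 123.80 = 0.1325 mol
n(T) = 85.40 / 124.20 = 0.6876 mol
n/ν for B = 0.7736/4 = 0.1934
n/ν for J = 0.1999/1 = 0.1999
n/ν for A = 0.1325/1 = 0.1325
n/ν for T = 0.6876/3 = 0.2292
Smallest n/ν is A → limiting reagent.
B consumed = (4/1) × 0.1325 = 0.5300 mol
B remaining = 0.7736 − 0.5300 = 0.2436 mol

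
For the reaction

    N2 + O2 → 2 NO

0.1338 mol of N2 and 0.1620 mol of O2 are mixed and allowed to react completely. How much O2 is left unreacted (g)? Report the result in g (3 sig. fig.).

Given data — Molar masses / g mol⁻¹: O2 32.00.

0.902 g

n(N2) = 0.1338 mol
n(O2) = 0.1620 mol
n/ν for N2 = 0.1338/1 = 0.1338
n/ν for O2 = 0.1620/1 = 0.1620
Smallest n/ν is N2 → limiting reagent.
O2 consumed = (1/1) × 0.1338 = 0.1338 mol
O2 remaining = 0.1620 − 0.1338 = 0.02820 mol
mass = 0.02820 × 32.00 = 0.9024 g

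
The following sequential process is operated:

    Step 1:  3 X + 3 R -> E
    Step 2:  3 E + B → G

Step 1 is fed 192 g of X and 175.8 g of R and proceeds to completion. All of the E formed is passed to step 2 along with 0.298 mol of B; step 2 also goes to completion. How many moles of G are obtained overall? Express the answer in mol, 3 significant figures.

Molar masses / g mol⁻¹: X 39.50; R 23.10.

Step 1:
n(X) = 192.0 / 39.50 = 4.861 mol
n(R) = 175.8 / 23.10 = 7.610 mol
n/ν for X = 4.861/3 = 1.620
n/ν for R = 7.610/3 = 2.537
Smallest n/ν is X → limiting reagent.
n(E) produced = (1/3) × 4.861 = 1.620 mol
Step 2:
n(E) available = 1.620 mol
n(B) = 0.2980 mol
n/ν for E = 1.620/3 = 0.5400
n/ν for B = 0.2980/1 = 0.2980
Smallest n/ν is B → limiting reagent.
n(G) = (1/1) × 0.2980 = 0.2980 mol

0.298 mol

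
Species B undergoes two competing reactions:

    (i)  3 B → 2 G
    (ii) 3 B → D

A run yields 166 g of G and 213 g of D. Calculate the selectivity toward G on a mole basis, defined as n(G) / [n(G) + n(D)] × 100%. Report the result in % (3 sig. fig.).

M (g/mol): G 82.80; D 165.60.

60.9 %

n(G) = 166 / 82.80 = 2.005 mol
n(D) = 213 / 165.60 = 1.286 mol
selectivity = 2.005/(2.005+1.286) × 100 = 60.92 %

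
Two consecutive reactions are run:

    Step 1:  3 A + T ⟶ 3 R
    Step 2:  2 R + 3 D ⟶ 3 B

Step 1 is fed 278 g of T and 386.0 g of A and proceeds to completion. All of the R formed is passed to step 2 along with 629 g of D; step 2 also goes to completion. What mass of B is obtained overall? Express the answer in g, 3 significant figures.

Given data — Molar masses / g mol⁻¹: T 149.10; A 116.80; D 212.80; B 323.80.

Step 1:
n(T) = 278.0 / 149.10 = 1.865 mol
n(A) = 386.0 / 116.80 = 3.305 mol
n/ν for T = 1.865/1 = 1.865
n/ν for A = 3.305/3 = 1.102
Smallest n/ν is A → limiting reagent.
n(R) produced = (3/3) × 3.305 = 3.305 mol
Step 2:
n(R) available = 3.305 mol
n(D) = 629.0 / 212.80 = 2.956 mol
n/ν for R = 3.305/2 = 1.653
n/ν for D = 2.956/3 = 0.9853
Smallest n/ν is D → limiting reagent.
n(B) = (3/3) × 2.956 = 2.956 mol
mass = 2.956 × 323.80 = 957.2 g

957 g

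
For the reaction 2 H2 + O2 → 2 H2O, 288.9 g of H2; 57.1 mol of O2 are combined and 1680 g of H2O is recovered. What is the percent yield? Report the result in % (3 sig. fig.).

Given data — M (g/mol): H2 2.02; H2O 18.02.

n(H2) = 288.9 / 2.02 = 143.0 mol
n(O2) = 57.10 mol
n/ν for H2 = 143.0/2 = 71.50
n/ν for O2 = 57.10/1 = 57.10
Smallest n/ν is O2 → limiting reagent.
theoretical n(H2O) = (2/1) × 57.10 = 114.2 mol → 2058 g
% yield = 1680 / 2058 × 100 = 81.63 %

81.6 %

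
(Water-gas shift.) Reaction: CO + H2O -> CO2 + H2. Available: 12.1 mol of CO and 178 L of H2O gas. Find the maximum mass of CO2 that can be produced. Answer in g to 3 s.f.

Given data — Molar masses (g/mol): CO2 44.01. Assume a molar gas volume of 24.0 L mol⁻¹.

326 g

n(CO) = 12.10 mol
n(H2O) = 178.0 / 24.0 = 7.417 mol
n/ν for CO = 12.10/1 = 12.10
n/ν for H2O = 7.417/1 = 7.417
Smallest n/ν is H2O → limiting reagent.
n(CO2) = (1/1) × 7.417 = 7.417 mol
mass = 7.417 × 44.01 = 326.4 g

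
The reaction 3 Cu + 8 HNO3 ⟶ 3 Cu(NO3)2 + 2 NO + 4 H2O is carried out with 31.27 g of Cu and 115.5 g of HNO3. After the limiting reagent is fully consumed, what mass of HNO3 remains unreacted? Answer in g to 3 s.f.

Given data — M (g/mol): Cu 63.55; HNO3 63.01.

n(Cu) = 31.27 / 63.55 = 0.4921 mol
n(HNO3) = 115.5 / 63.01 = 1.833 mol
n/ν → Cu: 0.1640, HNO3: 0.2291; Cu is limiting.
HNO3 consumed = (8/3) × 0.4921 = 1.312 mol
HNO3 remaining = 1.833 − 1.312 = 0.5210 mol
mass = 0.5210 × 63.01 = 32.83 g

32.8 g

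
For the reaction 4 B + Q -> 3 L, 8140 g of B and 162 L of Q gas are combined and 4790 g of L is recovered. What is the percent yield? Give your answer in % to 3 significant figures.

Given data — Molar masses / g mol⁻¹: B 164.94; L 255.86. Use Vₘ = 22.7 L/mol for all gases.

87.4 %

n(B) = 8140 / 164.94 = 49.35 mol
n(Q) = 162.0 / 22.7 = 7.137 mol
n/ν for B = 49.35/4 = 12.34
n/ν for Q = 7.137/1 = 7.137
Smallest n/ν is Q → limiting reagent.
theoretical n(L) = (3/1) × 7.137 = 21.41 mol → 5478 g
% yield = 4790 / 5478 × 100 = 87.44 %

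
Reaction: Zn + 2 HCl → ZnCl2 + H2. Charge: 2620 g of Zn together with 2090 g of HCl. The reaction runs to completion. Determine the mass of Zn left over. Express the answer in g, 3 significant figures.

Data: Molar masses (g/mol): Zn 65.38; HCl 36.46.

746 g

n(Zn) = 2620 / 65.38 = 40.07 mol
n(HCl) = 2090 / 36.46 = 57.32 mol
n/ν for Zn = 40.07/1 = 40.07
n/ν for HCl = 57.32/2 = 28.66
Smallest n/ν is HCl → limiting reagent.
Zn consumed = (1/2) × 57.32 = 28.66 mol
Zn remaining = 40.07 − 28.66 = 11.41 mol
mass = 11.41 × 65.38 = 746.0 g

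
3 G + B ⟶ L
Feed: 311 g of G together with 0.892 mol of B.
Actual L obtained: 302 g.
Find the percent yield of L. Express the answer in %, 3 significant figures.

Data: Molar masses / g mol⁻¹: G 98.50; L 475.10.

n(G) = 311.0 / 98.50 = 3.157 mol
n(B) = 0.8920 mol
n/ν → G: 1.052, B: 0.8920; B is limiting.
theoretical n(L) = (1/1) × 0.8920 = 0.8920 mol → 423.8 g
% yield = 302 / 423.8 × 100 = 71.26 %

71.3 %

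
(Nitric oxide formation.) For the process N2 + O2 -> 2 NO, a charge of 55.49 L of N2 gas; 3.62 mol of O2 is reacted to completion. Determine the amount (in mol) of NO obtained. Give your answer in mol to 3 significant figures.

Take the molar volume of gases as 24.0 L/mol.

4.62 mol

n(N2) = 55.49 / 24.0 = 2.312 mol
n(O2) = 3.620 mol
n/ν for N2 = 2.312/1 = 2.312
n/ν for O2 = 3.620/1 = 3.620
Smallest n/ν is N2 → limiting reagent.
n(NO) = (2/1) × 2.312 = 4.624 mol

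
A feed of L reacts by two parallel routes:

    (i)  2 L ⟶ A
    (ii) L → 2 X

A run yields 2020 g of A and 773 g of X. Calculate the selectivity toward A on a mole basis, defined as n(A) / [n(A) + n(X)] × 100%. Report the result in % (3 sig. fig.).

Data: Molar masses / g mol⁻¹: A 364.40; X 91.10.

39.5 %

n(A) = 2020 / 364.40 = 5.543 mol
n(X) = 773 / 91.10 = 8.485 mol
selectivity = 5.543/(5.543+8.485) × 100 = 39.51 %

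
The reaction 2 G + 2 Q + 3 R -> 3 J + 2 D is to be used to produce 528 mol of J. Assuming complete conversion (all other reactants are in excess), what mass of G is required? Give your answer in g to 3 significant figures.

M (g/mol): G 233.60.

82200 g

n(J) = 528.0 mol
n(G) = (2/3) × 528.0 = 352.0 mol
mass = 352.0 × 233.60 = 82230 g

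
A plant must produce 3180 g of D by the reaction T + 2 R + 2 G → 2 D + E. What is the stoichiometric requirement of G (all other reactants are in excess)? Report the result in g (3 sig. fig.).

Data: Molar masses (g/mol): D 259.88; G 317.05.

n(D) = 3180 / 259.88 = 12.24 mol
n(G) = (2/2) × 12.24 = 12.24 mol
mass = 12.24 × 317.05 = 3881 g

3880 g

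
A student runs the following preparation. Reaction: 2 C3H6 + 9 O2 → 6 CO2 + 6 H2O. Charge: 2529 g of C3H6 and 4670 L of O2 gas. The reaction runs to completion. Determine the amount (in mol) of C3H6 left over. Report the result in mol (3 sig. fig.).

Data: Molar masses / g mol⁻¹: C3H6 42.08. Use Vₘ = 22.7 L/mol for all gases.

14.4 mol

n(C3H6) = 2529 / 42.08 = 60.10 mol
n(O2) = 4670 / 22.7 = 205.7 mol
n/ν for C3H6 = 60.10/2 = 30.05
n/ν for O2 = 205.7/9 = 22.86
Smallest n/ν is O2 → limiting reagent.
C3H6 consumed = (2/9) × 205.7 = 45.71 mol
C3H6 remaining = 60.10 − 45.71 = 14.39 mol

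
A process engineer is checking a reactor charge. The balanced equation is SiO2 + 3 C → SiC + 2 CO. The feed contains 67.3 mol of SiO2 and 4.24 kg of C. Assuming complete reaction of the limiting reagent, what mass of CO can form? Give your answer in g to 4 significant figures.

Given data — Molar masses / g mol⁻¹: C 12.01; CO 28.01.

3770 g

n(SiO2) = 67.30 mol
n(C) = 4.240×1000 / 12.01 = 353.0 mol
n/ν for SiO2 = 67.30/1 = 67.30
n/ν for C = 353.0/3 = 117.7
Smallest n/ν is SiO2 → limiting reagent.
n(CO) = (2/1) × 67.30 = 134.6 mol
mass = 134.6 × 28.01 = 3770 g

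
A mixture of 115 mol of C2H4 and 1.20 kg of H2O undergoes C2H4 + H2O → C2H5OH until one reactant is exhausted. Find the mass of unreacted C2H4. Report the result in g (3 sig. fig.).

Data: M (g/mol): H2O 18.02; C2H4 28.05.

1360 g

n(C2H4) = 115.0 mol
n(H2O) = 1.200×1000 / 18.02 = 66.59 mol
n/ν for C2H4 = 115.0/1 = 115.0
n/ν for H2O = 66.59/1 = 66.59
Smallest n/ν is H2O → limiting reagent.
C2H4 consumed = (1/1) × 66.59 = 66.59 mol
C2H4 remaining = 115.0 − 66.59 = 48.41 mol
mass = 48.41 × 28.05 = 1358 g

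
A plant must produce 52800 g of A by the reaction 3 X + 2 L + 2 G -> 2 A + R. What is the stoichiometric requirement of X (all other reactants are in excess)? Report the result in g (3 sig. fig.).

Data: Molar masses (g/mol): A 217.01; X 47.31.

17300 g

n(A) = 52800 / 217.01 = 243.3 mol
n(X) = (3/2) × 243.3 = 365.0 mol
mass = 365.0 × 47.31 = 17270 g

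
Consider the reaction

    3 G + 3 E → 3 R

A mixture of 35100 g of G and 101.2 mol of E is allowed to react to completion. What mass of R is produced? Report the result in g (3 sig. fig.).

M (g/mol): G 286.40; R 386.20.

n(G) = 35100 / 286.40 = 122.6 mol
n(E) = 101.2 mol
n/ν for G = 122.6/3 = 40.87
n/ν for E = 101.2/3 = 33.73
Smallest n/ν is E → limiting reagent.
n(R) = (3/3) × 101.2 = 101.2 mol
mass = 101.2 × 386.20 = 39080 g

39100 g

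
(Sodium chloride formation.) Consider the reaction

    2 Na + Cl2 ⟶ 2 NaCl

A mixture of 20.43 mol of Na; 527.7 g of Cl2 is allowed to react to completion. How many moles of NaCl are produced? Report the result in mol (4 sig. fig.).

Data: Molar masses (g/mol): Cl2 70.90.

14.89 mol

n(Na) = 20.43 mol
n(Cl2) = 527.7 / 70.90 = 7.443 mol
n/ν for Na = 20.43/2 = 10.22
n/ν for Cl2 = 7.443/1 = 7.443
Smallest n/ν is Cl2 → limiting reagent.
n(NaCl) = (2/1) × 7.443 = 14.89 mol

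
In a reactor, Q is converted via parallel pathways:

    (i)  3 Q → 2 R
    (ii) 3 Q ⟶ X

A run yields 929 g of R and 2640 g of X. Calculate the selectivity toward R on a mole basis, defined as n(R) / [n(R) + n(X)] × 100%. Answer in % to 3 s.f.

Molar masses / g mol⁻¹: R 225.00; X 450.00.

n(R) = 929 / 225.00 = 4.129 mol
n(X) = 2640 / 450.00 = 5.867 mol
selectivity = 4.129/(4.129+5.867) × 100 = 41.31 %

41.3 %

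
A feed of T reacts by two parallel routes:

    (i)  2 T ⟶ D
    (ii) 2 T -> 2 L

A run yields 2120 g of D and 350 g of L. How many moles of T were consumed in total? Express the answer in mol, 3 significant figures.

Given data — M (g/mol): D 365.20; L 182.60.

13.5 mol

n(D) = 2120 / 365.20 = 5.805 mol
n(L) = 350 / 182.60 = 1.917 mol
n(T) via (i) = (2/1)×5.805 = 11.61 mol
n(T) via (ii) = (2/2)×1.917 = 1.917 mol
total n(T) = 11.61 + 1.917 = 13.53 mol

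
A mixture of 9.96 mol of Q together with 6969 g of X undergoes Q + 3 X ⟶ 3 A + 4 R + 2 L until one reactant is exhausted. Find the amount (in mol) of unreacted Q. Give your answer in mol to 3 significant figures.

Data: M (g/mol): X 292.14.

2.01 mol

n(Q) = 9.960 mol
n(X) = 6969 / 292.14 = 23.86 mol
n/ν → Q: 9.960, X: 7.953; X is limiting.
Q consumed = (1/3) × 23.86 = 7.953 mol
Q remaining = 9.960 − 7.953 = 2.007 mol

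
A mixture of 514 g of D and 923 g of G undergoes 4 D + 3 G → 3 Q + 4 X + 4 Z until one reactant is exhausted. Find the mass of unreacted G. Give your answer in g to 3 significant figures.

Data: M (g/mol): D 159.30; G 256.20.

303 g

n(D) = 514.0 / 159.30 = 3.227 mol
n(G) = 923.0 / 256.20 = 3.603 mol
n/ν → D: 0.8068, G: 1.201; D is limiting.
G consumed = (3/4) × 3.227 = 2.420 mol
G remaining = 3.603 − 2.420 = 1.183 mol
mass = 1.183 × 256.20 = 303.1 g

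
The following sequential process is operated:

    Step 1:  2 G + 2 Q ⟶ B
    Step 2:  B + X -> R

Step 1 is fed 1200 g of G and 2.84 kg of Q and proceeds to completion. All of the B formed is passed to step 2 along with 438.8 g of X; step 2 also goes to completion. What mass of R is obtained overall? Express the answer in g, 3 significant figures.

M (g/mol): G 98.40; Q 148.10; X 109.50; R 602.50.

2410 g

Step 1:
n(G) = 1200 / 98.40 = 12.20 mol
n(Q) = 2.840×1000 / 148.10 = 19.18 mol
n/ν for G = 12.20/2 = 6.100
n/ν for Q = 19.18/2 = 9.590
Smallest n/ν is G → limiting reagent.
n(B) produced = (1/2) × 12.20 = 6.100 mol
Step 2:
n(B) available = 6.100 mol
n(X) = 438.8 / 109.50 = 4.007 mol
n/ν for B = 6.100/1 = 6.100
n/ν for X = 4.007/1 = 4.007
Smallest n/ν is X → limiting reagent.
n(R) = (1/1) × 4.007 = 4.007 mol
mass = 4.007 × 602.50 = 2414 g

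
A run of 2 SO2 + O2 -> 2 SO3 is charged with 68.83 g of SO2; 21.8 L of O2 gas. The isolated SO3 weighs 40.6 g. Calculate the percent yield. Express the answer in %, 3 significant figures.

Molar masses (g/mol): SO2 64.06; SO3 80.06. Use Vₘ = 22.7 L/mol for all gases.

47.2 %

n(SO2) = 68.83 / 64.06 = 1.074 mol
n(O2) = 21.80 / 22.7 = 0.9604 mol
n/ν → SO2: 0.5370, O2: 0.9604; SO2 is limiting.
theoretical n(SO3) = (2/2) × 1.074 = 1.074 mol → 85.98 g
% yield = 40.6 / 85.98 × 100 = 47.22 %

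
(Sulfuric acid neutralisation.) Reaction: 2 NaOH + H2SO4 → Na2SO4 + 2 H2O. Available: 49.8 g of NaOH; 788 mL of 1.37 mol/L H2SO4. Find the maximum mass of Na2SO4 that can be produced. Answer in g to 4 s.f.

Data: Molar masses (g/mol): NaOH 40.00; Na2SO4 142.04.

n(NaOH) = 49.80 / 40.00 = 1.245 mol
n(H2SO4) = 1.37 × 788.0/1000 = 1.080 mol
n/ν for NaOH = 1.245/2 = 0.6225
n/ν for H2SO4 = 1.080/1 = 1.080
Smallest n/ν is NaOH → limiting reagent.
n(Na2SO4) = (1/2) × 1.245 = 0.6225 mol
mass = 0.6225 × 142.04 = 88.42 g

88.42 g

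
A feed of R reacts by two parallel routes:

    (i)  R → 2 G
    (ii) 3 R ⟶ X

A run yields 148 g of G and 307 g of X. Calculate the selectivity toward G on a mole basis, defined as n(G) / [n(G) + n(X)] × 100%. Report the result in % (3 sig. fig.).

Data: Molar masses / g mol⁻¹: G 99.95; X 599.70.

74.3 %

n(G) = 148 / 99.95 = 1.481 mol
n(X) = 307 / 599.70 = 0.5119 mol
selectivity = 1.481/(1.481+0.5119) × 100 = 74.31 %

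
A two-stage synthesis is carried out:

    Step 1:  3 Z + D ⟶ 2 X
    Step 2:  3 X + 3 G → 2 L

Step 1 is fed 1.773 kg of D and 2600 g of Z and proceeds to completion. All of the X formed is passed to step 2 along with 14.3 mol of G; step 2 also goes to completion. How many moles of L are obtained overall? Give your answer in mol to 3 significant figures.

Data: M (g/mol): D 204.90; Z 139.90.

8.26 mol

Step 1:
n(D) = 1.773×1000 / 204.90 = 8.653 mol
n(Z) = 2600 / 139.90 = 18.58 mol
n/ν for D = 8.653/1 = 8.653
n/ν for Z = 18.58/3 = 6.193
Smallest n/ν is Z → limiting reagent.
n(X) produced = (2/3) × 18.58 = 12.39 mol
Step 2:
n(X) available = 12.39 mol
n(G) = 14.30 mol
n/ν for X = 12.39/3 = 4.130
n/ν for G = 14.30/3 = 4.767
Smallest n/ν is X → limiting reagent.
n(L) = (2/3) × 12.39 = 8.260 mol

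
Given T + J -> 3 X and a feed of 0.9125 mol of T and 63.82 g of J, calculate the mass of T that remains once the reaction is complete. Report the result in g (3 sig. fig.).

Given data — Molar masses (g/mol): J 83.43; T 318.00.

46.9 g

n(T) = 0.9125 mol
n(J) = 63.82 / 83.43 = 0.7650 mol
n/ν → T: 0.9125, J: 0.7650; J is limiting.
T consumed = (1/1) × 0.7650 = 0.7650 mol
T remaining = 0.9125 − 0.7650 = 0.1475 mol
mass = 0.1475 × 318.00 = 46.91 g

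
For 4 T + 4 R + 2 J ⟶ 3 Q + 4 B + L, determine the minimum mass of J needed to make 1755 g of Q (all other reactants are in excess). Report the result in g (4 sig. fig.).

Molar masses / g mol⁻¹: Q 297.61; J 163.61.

643.2 g

n(Q) = 1755 / 297.61 = 5.897 mol
n(J) = (2/3) × 5.897 = 3.931 mol
mass = 3.931 × 163.61 = 643.2 g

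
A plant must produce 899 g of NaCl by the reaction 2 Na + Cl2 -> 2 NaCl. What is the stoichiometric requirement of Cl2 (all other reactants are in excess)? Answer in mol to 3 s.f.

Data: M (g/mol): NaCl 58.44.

7.69 mol

n(NaCl) = 899 / 58.44 = 15.38 mol
n(Cl2) = (1/2) × 15.38 = 7.690 mol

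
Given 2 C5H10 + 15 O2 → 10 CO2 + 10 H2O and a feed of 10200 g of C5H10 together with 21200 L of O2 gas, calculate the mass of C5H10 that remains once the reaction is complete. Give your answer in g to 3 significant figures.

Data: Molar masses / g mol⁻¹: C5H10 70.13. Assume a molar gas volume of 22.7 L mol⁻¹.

n(C5H10) = 10200 / 70.13 = 145.4 mol
n(O2) = 21200 / 22.7 = 933.9 mol
n/ν → C5H10: 72.70, O2: 62.26; O2 is limiting.
C5H10 consumed = (2/15) × 933.9 = 124.5 mol
C5H10 remaining = 145.4 − 124.5 = 20.90 mol
mass = 20.90 × 70.13 = 1466 g

1470 g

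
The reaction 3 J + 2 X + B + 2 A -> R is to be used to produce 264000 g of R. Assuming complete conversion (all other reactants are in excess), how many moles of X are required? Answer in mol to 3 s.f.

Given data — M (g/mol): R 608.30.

868 mol

n(R) = 264000 / 608.30 = 434.0 mol
n(X) = (2/1) × 434.0 = 868.0 mol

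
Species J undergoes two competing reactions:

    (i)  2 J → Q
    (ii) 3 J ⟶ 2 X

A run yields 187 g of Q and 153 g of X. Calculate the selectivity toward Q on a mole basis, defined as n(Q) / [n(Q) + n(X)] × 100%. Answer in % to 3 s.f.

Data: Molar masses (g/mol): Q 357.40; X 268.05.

47.8 %

n(Q) = 187 / 357.40 = 0.5232 mol
n(X) = 153 / 268.05 = 0.5708 mol
selectivity = 0.5232/(0.5232+0.5708) × 100 = 47.82 %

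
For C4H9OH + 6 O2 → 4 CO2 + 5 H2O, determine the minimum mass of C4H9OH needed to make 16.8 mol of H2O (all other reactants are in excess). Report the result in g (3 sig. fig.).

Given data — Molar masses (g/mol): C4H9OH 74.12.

249 g

n(H2O) = 16.80 mol
n(C4H9OH) = (1/5) × 16.80 = 3.360 mol
mass = 3.360 × 74.12 = 249.0 g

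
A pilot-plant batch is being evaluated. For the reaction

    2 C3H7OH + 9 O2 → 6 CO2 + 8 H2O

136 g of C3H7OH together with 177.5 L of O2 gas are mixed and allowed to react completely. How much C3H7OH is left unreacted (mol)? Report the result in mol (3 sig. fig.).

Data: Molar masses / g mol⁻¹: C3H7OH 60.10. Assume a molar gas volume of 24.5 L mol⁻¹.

0.653 mol

n(C3H7OH) = 136.0 / 60.10 = 2.263 mol
n(O2) = 177.5 / 24.5 = 7.245 mol
n/ν for C3H7OH = 2.263/2 = 1.132
n/ν for O2 = 7.245/9 = 0.8050
Smallest n/ν is O2 → limiting reagent.
C3H7OH consumed = (2/9) × 7.245 = 1.610 mol
C3H7OH remaining = 2.263 − 1.610 = 0.6530 mol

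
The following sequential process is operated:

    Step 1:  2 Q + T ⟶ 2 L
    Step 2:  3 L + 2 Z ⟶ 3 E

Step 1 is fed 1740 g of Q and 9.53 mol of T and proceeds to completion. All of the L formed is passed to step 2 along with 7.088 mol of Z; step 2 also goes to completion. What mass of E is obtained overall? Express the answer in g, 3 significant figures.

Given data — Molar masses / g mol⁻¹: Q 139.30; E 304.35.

3240 g

Step 1:
n(Q) = 1740 / 139.30 = 12.49 mol
n(T) = 9.530 mol
n/ν for Q = 12.49/2 = 6.245
n/ν for T = 9.530/1 = 9.530
Smallest n/ν is Q → limiting reagent.
n(L) produced = (2/2) × 12.49 = 12.49 mol
Step 2:
n(L) available = 12.49 mol
n(Z) = 7.088 mol
n/ν for L = 12.49/3 = 4.163
n/ν for Z = 7.088/2 = 3.544
Smallest n/ν is Z → limiting reagent.
n(E) = (3/2) × 7.088 = 10.63 mol
mass = 10.63 × 304.35 = 3235 g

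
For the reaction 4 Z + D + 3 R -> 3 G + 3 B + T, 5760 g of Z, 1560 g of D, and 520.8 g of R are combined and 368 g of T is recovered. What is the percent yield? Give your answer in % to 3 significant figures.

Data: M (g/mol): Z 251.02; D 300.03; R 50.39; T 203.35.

n(Z) = 5760 / 251.02 = 22.95 mol
n(D) = 1560 / 300.03 = 5.199 mol
n(R) = 520.8 / 50.39 = 10.34 mol
n/ν for Z = 22.95/4 = 5.738
n/ν for D = 5.199/1 = 5.199
n/ν for R = 10.34/3 = 3.447
Smallest n/ν is R → limiting reagent.
theoretical n(T) = (1/3) × 10.34 = 3.447 mol → 700.9 g
% yield = 368 / 700.9 × 100 = 52.50 %

52.5 %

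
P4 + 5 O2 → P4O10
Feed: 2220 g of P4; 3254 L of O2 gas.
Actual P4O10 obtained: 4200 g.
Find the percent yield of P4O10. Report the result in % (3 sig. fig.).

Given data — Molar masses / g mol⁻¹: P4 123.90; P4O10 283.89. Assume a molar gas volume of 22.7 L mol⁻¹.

82.6 %

n(P4) = 2220 / 123.90 = 17.92 mol
n(O2) = 3254 / 22.7 = 143.3 mol
n/ν for P4 = 17.92/1 = 17.92
n/ν for O2 = 143.3/5 = 28.66
Smallest n/ν is P4 → limiting reagent.
theoretical n(P4O10) = (1/1) × 17.92 = 17.92 mol → 5087 g
% yield = 4200 / 5087 × 100 = 82.56 %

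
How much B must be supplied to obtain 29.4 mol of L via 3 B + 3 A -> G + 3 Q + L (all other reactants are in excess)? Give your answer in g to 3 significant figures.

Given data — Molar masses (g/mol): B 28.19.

2490 g

n(L) = 29.40 mol
n(B) = (3/1) × 29.40 = 88.20 mol
mass = 88.20 × 28.19 = 2486 g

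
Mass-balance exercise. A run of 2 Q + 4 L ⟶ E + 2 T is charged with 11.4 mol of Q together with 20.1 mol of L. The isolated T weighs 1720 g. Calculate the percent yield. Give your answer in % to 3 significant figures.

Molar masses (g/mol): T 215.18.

79.5 %

n(Q) = 11.40 mol
n(L) = 20.10 mol
n/ν for Q = 11.40/2 = 5.700
n/ν for L = 20.10/4 = 5.025
Smallest n/ν is L → limiting reagent.
theoretical n(T) = (2/4) × 20.10 = 10.05 mol → 2163 g
% yield = 1720 / 2163 × 100 = 79.52 %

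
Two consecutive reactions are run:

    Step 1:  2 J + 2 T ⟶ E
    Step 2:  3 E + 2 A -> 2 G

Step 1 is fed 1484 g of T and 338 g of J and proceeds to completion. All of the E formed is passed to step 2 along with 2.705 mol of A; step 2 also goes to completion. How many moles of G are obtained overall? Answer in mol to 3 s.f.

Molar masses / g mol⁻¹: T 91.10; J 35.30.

Step 1:
n(T) = 1484 / 91.10 = 16.29 mol
n(J) = 338.0 / 35.30 = 9.575 mol
n/ν for T = 16.29/2 = 8.145
n/ν for J = 9.575/2 = 4.788
Smallest n/ν is J → limiting reagent.
n(E) produced = (1/2) × 9.575 = 4.788 mol
Step 2:
n(E) available = 4.788 mol
n(A) = 2.705 mol
n/ν for E = 4.788/3 = 1.596
n/ν for A = 2.705/2 = 1.353
Smallest n/ν is A → limiting reagent.
n(G) = (2/2) × 2.705 = 2.705 mol

2.71 mol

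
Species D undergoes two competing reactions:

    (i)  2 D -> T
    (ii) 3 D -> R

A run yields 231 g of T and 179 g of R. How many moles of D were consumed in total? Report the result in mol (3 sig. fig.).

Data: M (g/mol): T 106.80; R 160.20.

n(T) = 231 / 106.80 = 2.163 mol
n(R) = 179 / 160.20 = 1.117 mol
n(D) via (i) = (2/1)×2.163 = 4.326 mol
n(D) via (ii) = (3/1)×1.117 = 3.351 mol
total n(D) = 4.326 + 3.351 = 7.677 mol

7.68 mol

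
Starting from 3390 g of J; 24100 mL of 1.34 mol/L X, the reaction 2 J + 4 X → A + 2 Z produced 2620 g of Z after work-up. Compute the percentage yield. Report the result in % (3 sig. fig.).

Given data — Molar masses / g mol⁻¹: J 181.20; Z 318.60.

n(J) = 3390 / 181.20 = 18.71 mol
n(X) = 1.34 × 24100/1000 = 32.29 mol
n/ν for J = 18.71/2 = 9.355
n/ν for X = 32.29/4 = 8.073
Smallest n/ν is X → limiting reagent.
theoretical n(Z) = (2/4) × 32.29 = 16.15 mol → 5145 g
% yield = 2620 / 5145 × 100 = 50.92 %

50.9 %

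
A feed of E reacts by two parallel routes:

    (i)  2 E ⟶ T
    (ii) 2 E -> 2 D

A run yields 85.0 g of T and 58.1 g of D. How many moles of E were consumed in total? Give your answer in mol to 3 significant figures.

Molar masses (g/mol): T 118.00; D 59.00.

n(T) = 85.0 / 118.00 = 0.7203 mol
n(D) = 58.1 / 59.00 = 0.9847 mol
n(E) via (i) = (2/1)×0.7203 = 1.441 mol
n(E) via (ii) = (2/2)×0.9847 = 0.9847 mol
total n(E) = 1.441 + 0.9847 = 2.426 mol

2.43 mol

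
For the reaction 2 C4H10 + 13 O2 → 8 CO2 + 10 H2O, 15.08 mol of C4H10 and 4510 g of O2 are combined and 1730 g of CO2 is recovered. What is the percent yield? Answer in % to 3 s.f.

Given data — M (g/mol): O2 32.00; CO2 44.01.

n(C4H10) = 15.08 mol
n(O2) = 4510 / 32.00 = 140.9 mol
n/ν for C4H10 = 15.08/2 = 7.540
n/ν for O2 = 140.9/13 = 10.84
Smallest n/ν is C4H10 → limiting reagent.
theoretical n(CO2) = (8/2) × 15.08 = 60.32 mol → 2655 g
% yield = 1730 / 2655 × 100 = 65.16 %

65.2 %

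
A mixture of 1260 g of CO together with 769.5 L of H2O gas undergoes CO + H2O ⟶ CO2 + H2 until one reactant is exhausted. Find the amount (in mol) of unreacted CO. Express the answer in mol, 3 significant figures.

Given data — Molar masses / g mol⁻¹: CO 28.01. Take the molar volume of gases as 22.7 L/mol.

n(CO) = 1260 / 28.01 = 44.98 mol
n(H2O) = 769.5 / 22.7 = 33.90 mol
n/ν → CO: 44.98, H2O: 33.90; H2O is limiting.
CO consumed = (1/1) × 33.90 = 33.90 mol
CO remaining = 44.98 − 33.90 = 11.08 mol

11.1 mol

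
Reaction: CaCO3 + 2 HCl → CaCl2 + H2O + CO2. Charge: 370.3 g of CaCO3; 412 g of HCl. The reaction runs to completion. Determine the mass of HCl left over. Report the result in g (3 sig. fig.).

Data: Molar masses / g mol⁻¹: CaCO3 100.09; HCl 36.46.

n(CaCO3) = 370.3 / 100.09 = 3.700 mol
n(HCl) = 412.0 / 36.46 = 11.30 mol
n/ν for CaCO3 = 3.700/1 = 3.700
n/ν for HCl = 11.30/2 = 5.650
Smallest n/ν is CaCO3 → limiting reagent.
HCl consumed = (2/1) × 3.700 = 7.400 mol
HCl remaining = 11.30 − 7.400 = 3.900 mol
mass = 3.900 × 36.46 = 142.2 g

142 g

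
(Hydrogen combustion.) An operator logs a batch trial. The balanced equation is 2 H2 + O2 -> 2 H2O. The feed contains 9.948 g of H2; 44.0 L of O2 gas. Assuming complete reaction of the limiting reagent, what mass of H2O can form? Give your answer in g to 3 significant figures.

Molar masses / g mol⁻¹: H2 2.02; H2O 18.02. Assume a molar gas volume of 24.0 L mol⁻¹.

n(H2) = 9.948 / 2.02 = 4.925 mol
n(O2) = 44.00 / 24.0 = 1.833 mol
n/ν for H2 = 4.925/2 = 2.463
n/ν for O2 = 1.833/1 = 1.833
Smallest n/ν is O2 → limiting reagent.
n(H2O) = (2/1) × 1.833 = 3.666 mol
mass = 3.666 × 18.02 = 66.06 g

66.1 g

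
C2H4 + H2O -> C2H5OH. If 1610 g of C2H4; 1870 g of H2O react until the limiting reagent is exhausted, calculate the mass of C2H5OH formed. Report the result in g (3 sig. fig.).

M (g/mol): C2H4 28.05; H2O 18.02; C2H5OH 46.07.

2640 g

n(C2H4) = 1610 / 28.05 = 57.40 mol
n(H2O) = 1870 / 18.02 = 103.8 mol
n/ν for C2H4 = 57.40/1 = 57.40
n/ν for H2O = 103.8/1 = 103.8
Smallest n/ν is C2H4 → limiting reagent.
n(C2H5OH) = (1/1) × 57.40 = 57.40 mol
mass = 57.40 × 46.07 = 2644 g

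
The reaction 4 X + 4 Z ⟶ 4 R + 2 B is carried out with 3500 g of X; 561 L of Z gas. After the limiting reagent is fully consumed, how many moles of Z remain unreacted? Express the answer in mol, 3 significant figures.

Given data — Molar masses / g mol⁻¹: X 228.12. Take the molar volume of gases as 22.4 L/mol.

9.70 mol

n(X) = 3500 / 228.12 = 15.34 mol
n(Z) = 561.0 / 22.4 = 25.04 mol
n/ν → X: 3.835, Z: 6.260; X is limiting.
Z consumed = (4/4) × 15.34 = 15.34 mol
Z remaining = 25.04 − 15.34 = 9.700 mol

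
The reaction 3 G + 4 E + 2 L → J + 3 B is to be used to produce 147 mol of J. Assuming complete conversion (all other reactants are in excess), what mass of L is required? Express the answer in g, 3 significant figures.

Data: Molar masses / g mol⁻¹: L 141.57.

n(J) = 147.0 mol
n(L) = (2/1) × 147.0 = 294.0 mol
mass = 294.0 × 141.57 = 41620 g

41600 g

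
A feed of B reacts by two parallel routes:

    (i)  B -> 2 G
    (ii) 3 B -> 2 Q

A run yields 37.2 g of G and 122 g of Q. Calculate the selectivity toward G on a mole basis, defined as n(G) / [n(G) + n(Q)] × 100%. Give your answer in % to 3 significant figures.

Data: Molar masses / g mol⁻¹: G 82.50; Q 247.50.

n(G) = 37.2 / 82.50 = 0.4509 mol
n(Q) = 122 / 247.50 = 0.4929 mol
selectivity = 0.4509/(0.4509+0.4929) × 100 = 47.77 %

47.8 %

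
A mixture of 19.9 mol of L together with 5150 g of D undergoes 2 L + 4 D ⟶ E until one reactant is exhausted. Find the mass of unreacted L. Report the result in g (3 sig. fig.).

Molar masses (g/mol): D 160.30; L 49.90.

191 g

n(L) = 19.90 mol
n(D) = 5150 / 160.30 = 32.13 mol
n/ν → L: 9.950, D: 8.033; D is limiting.
L consumed = (2/4) × 32.13 = 16.07 mol
L remaining = 19.90 − 16.07 = 3.830 mol
mass = 3.830 × 49.90 = 191.1 g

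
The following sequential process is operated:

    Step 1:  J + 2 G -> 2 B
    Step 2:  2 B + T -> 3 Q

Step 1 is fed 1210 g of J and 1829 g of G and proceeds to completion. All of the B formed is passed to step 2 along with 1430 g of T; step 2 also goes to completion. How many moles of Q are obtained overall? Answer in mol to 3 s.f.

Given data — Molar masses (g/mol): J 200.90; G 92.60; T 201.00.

18.1 mol

Step 1:
n(J) = 1210 / 200.90 = 6.023 mol
n(G) = 1829 / 92.60 = 19.75 mol
n/ν → J: 6.023, G: 9.875; J is limiting.
n(B) produced = (2/1) × 6.023 = 12.05 mol
Step 2:
n(B) available = 12.05 mol
n(T) = 1430 / 201.00 = 7.114 mol
n/ν → B: 6.025, T: 7.114; B is limiting.
n(Q) = (3/2) × 12.05 = 18.08 mol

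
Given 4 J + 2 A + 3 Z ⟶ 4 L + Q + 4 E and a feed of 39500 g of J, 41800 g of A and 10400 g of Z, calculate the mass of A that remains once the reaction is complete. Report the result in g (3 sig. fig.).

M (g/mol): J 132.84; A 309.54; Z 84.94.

n(J) = 39500 / 132.84 = 297.4 mol
n(A) = 41800 / 309.54 = 135.0 mol
n(Z) = 10400 / 84.94 = 122.4 mol
n/ν → J: 74.35, A: 67.50, Z: 40.80; Z is limiting.
A consumed = (2/3) × 122.4 = 81.60 mol
A remaining = 135.0 − 81.60 = 53.40 mol
mass = 53.40 × 309.54 = 16530 g

16500 g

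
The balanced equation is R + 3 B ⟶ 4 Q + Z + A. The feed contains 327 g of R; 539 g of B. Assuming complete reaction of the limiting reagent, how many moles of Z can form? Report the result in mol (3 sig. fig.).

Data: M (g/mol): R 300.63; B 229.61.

0.782 mol

n(R) = 327.0 / 300.63 = 1.088 mol
n(B) = 539.0 / 229.61 = 2.347 mol
n/ν → R: 1.088, B: 0.7823; B is limiting.
n(Z) = (1/3) × 2.347 = 0.7823 mol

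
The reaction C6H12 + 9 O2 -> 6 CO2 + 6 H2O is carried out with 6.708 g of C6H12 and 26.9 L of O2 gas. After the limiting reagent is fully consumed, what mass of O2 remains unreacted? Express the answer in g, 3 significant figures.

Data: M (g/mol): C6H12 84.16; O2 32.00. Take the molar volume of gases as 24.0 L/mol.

n(C6H12) = 6.708 / 84.16 = 0.07971 mol
n(O2) = 26.90 / 24.0 = 1.121 mol
n/ν → C6H12: 0.07971, O2: 0.1246; C6H12 is limiting.
O2 consumed = (9/1) × 0.07971 = 0.7174 mol
O2 remaining = 1.121 − 0.7174 = 0.4036 mol
mass = 0.4036 × 32.00 = 12.92 g

12.9 g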